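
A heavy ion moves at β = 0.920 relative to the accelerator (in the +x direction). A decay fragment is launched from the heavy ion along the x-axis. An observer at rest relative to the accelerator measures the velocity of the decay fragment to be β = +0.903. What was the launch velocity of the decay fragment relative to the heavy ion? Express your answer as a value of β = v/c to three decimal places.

Invert the composition law: u' = (u − v)/(1 − uv/c²).
u' = (0.903 − 0.920) / (1 − (0.903)(0.920)) = -0.0170/0.1692 = -0.1004.

β = -0.100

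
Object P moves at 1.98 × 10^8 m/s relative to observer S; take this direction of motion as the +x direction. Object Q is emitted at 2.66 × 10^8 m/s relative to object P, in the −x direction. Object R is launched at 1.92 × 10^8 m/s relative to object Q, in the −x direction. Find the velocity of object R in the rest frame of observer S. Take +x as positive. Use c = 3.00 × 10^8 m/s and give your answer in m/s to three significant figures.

Apply u = (u' + v)/(1 + u'v/c²) successively, working outward toward observer S.
(Dividing each given speed by c = 3.00 × 10^8 m/s to work in units of c.)
Start: velocity of object P relative to observer S = 0.6600c.
Compose with object Q (u' = -0.887 in object P frame): u_1 = (-0.887 + 0.660) / (1 + (-0.887)·0.660) = -0.2267/0.4148 = -0.5464.
Compose with object R (u' = -0.640 in object Q frame): u_2 = (-0.640 + (-0.546)) / (1 + (-0.640)·(-0.546)) = -1.1864/1.3497 = -0.8790.
So u = -0.8790 × 3.00 × 10^8 m/s.

-2.64 × 10^8 m/s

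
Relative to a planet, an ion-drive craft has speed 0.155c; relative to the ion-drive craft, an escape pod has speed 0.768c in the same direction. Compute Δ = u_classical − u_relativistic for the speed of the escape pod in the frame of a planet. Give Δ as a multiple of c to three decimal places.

Galilean: u_cl = 0.768 + 0.155 = 0.9230.
Relativistic: u_rel = (0.768 + 0.155) / (1 + 0.768·0.155) = 0.9230/1.1190 = 0.8248.
Δ = 0.9230 − 0.8248 = 0.0982.

Δ = 0.098c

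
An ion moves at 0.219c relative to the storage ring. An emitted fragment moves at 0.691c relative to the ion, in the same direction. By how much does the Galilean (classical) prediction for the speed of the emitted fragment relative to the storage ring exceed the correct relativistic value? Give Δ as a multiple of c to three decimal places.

Galilean: u_cl = 0.691 + 0.219 = 0.9100.
Relativistic: u_rel = (0.691 + 0.219) / (1 + 0.691·0.219) = 0.9100/1.1513 = 0.7904.
Δ = 0.9100 − 0.7904 = 0.1196.

Δ = 0.120c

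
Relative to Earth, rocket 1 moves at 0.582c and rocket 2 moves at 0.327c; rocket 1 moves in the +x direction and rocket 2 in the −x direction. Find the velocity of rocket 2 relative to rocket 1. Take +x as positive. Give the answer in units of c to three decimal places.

β_A = 0.582, β_B = -0.327.
Transform to A's frame with the inverse velocity-addition law: u' = (u − v)/(1 − uv/c²), taking u = β_B and v = β_A.
u' = (-0.327 − 0.582) / (1 − (0.582)(-0.327)) = -0.9090/1.1903 = -0.7637.

-0.764c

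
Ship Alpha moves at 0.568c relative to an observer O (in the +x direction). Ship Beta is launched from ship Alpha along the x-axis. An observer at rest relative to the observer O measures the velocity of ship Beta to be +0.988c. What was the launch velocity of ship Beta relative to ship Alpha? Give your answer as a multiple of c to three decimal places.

+0.957c

Invert the composition law: u' = (u − v)/(1 − uv/c²).
u' = (0.988 − 0.568) / (1 − (0.988)(0.568)) = 0.4200/0.4388 = 0.9571.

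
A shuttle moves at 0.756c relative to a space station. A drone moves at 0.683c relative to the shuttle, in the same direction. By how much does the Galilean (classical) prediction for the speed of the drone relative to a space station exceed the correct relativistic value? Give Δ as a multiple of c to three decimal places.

Galilean: u_cl = 0.683 + 0.756 = 1.4390.
Relativistic: u_rel = (0.683 + 0.756) / (1 + 0.683·0.756) = 1.4390/1.5163 = 0.9490.
Δ = 1.4390 − 0.9490 = 0.4900.
(The classical prediction exceeds c; the relativistic result does not.)

Δ = 0.490c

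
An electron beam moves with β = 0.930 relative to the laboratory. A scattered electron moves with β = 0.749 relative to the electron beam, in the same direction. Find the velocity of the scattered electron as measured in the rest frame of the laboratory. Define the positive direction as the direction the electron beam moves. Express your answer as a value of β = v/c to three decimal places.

β = 0.990

With v = 0.930 and u' = 0.749 (in units of c),
u = (u' + v)/(1 + u'v/c²):
u = (0.749 + 0.930) / (1 + 0.749·0.930) = 1.6790/1.6966 = 0.9896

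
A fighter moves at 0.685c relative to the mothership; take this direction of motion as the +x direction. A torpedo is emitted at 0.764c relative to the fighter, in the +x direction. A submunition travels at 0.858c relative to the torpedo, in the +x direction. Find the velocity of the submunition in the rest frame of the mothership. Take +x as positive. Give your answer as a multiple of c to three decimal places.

Apply u = (u' + v)/(1 + u'v/c²) successively, working outward toward the mothership.
Start: velocity of the fighter relative to the mothership = 0.6850c.
Compose with the torpedo (u' = 0.764 in the fighter frame): u_1 = (0.764 + 0.685) / (1 + 0.764·0.685) = 1.4490/1.5233 = 0.9512.
Compose with the submunition (u' = 0.858 in the torpedo frame): u_2 = (0.858 + 0.951) / (1 + 0.858·0.951) = 1.8092/1.8161 = 0.9962.

0.996c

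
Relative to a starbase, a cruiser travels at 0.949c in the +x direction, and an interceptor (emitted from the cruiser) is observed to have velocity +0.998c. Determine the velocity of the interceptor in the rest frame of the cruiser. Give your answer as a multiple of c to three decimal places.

+0.926c

Invert the composition law: u' = (u − v)/(1 − uv/c²).
u' = (0.998 − 0.949) / (1 − (0.998)(0.949)) = 0.0490/0.0529 = 0.9263.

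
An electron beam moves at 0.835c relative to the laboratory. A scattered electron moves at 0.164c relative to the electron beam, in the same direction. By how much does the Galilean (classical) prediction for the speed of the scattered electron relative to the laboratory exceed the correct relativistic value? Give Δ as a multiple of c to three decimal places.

Galilean: u_cl = 0.164 + 0.835 = 0.9990.
Relativistic: u_rel = (0.164 + 0.835) / (1 + 0.164·0.835) = 0.9990/1.1369 = 0.8787.
Δ = 0.9990 − 0.8787 = 0.1203.

Δ = 0.120c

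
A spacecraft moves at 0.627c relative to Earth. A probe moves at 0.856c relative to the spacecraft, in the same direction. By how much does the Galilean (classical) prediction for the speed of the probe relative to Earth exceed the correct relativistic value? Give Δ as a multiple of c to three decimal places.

Δ = 0.518c

Galilean: u_cl = 0.856 + 0.627 = 1.4830.
Relativistic: u_rel = (0.856 + 0.627) / (1 + 0.856·0.627) = 1.4830/1.5367 = 0.9650.
Δ = 1.4830 − 0.9650 = 0.5180.
(The classical prediction exceeds c; the relativistic result does not.)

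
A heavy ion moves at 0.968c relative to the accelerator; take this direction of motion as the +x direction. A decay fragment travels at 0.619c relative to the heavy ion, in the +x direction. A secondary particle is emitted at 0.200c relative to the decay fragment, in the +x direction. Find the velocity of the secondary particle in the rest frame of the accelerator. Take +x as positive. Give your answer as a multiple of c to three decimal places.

0.995c

Apply u = (u' + v)/(1 + u'v/c²) successively, working outward toward the accelerator.
Start: velocity of the heavy ion relative to the accelerator = 0.9680c.
Compose with the decay fragment (u' = 0.619 in the heavy ion frame): u_1 = (0.619 + 0.968) / (1 + 0.619·0.968) = 1.5870/1.5992 = 0.9924.
Compose with the secondary particle (u' = 0.200 in the decay fragment frame): u_2 = (0.200 + 0.992) / (1 + 0.200·0.992) = 1.1924/1.1985 = 0.9949.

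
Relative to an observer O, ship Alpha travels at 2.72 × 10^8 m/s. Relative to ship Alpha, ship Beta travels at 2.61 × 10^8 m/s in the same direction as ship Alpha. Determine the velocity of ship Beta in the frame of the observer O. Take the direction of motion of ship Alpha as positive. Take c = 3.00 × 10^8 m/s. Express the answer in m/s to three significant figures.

2.98 × 10^8 m/s

In units of c (dividing by 3.00 × 10^8 m/s): v = 0.907, u' = 0.870.
u = (u' + v)/(1 + u'v/c²):
u = (0.870 + 0.907) / (1 + 0.870·0.907) = 1.7767/1.7888 = 0.9932
(Galilean addition would give +1.777c, exceeding c.)
Converting back: u = 0.9932 × 3.00 × 10^8 m/s.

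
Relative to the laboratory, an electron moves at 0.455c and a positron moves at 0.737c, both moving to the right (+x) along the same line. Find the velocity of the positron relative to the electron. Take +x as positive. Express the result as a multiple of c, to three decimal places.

+0.424c

β_A = 0.455, β_B = 0.737.
Transform to A's frame with the inverse velocity-addition law: u' = (u − v)/(1 − uv/c²), taking u = β_B and v = β_A.
u' = (0.737 − 0.455) / (1 − (0.455)(0.737)) = 0.2820/0.6647 = 0.4243.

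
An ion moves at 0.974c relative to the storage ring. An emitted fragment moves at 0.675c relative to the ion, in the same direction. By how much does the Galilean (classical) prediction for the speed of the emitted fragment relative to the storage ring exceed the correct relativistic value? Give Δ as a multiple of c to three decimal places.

Δ = 0.654c

Galilean: u_cl = 0.675 + 0.974 = 1.6490.
Relativistic: u_rel = (0.675 + 0.974) / (1 + 0.675·0.974) = 1.6490/1.6575 = 0.9949.
Δ = 1.6490 − 0.9949 = 0.6541.
(The classical prediction exceeds c; the relativistic result does not.)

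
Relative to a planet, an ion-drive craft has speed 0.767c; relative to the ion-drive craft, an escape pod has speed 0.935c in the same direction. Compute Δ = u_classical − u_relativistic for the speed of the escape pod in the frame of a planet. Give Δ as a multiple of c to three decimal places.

Δ = 0.711c

Galilean: u_cl = 0.935 + 0.767 = 1.7020.
Relativistic: u_rel = (0.935 + 0.767) / (1 + 0.935·0.767) = 1.7020/1.7171 = 0.9912.
Δ = 1.7020 − 0.9912 = 0.7108.
(The classical prediction exceeds c; the relativistic result does not.)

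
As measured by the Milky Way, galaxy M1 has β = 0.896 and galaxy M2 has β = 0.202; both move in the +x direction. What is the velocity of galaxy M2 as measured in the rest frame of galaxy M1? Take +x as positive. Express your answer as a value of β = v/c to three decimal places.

β_A = 0.896, β_B = 0.202.
Transform to A's frame with the inverse velocity-addition law: u' = (u − v)/(1 − uv/c²), taking u = β_B and v = β_A.
u' = (0.202 − 0.896) / (1 − (0.896)(0.202)) = -0.6940/0.8190 = -0.8474.

β = -0.847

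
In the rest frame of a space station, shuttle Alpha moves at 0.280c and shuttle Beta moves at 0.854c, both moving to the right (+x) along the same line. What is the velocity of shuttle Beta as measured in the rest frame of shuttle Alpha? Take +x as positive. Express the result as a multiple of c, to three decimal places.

+0.754c

β_A = 0.280, β_B = 0.854.
Transform to A's frame with the inverse velocity-addition law: u' = (u − v)/(1 − uv/c²), taking u = β_B and v = β_A.
u' = (0.854 − 0.280) / (1 − (0.280)(0.854)) = 0.5740/0.7609 = 0.7544.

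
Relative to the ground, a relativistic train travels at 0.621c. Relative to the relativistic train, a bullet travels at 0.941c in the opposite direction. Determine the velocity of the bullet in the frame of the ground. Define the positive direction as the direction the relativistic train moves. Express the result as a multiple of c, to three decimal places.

With v = 0.621 and u' = -0.941 (in units of c),
u = (u' + v)/(1 + u'v/c²):
u = (-0.941 + 0.621) / (1 + (-0.941)·0.621) = -0.3200/0.4156 = -0.7699
(Galilean addition would give -0.320c.)

-0.770c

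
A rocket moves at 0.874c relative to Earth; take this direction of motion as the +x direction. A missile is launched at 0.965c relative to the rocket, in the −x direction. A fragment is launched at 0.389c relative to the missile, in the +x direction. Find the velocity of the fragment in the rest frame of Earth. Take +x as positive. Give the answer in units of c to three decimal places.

-0.248c

Apply u = (u' + v)/(1 + u'v/c²) successively, working outward toward Earth.
Start: velocity of the rocket relative to Earth = 0.8740c.
Compose with the missile (u' = -0.965 in the rocket frame): u_1 = (-0.965 + 0.874) / (1 + (-0.965)·0.874) = -0.0910/0.1566 = -0.5811.
Compose with the fragment (u' = 0.389 in the missile frame): u_2 = (0.389 + (-0.581)) / (1 + 0.389·(-0.581)) = -0.1921/0.7739 = -0.2483.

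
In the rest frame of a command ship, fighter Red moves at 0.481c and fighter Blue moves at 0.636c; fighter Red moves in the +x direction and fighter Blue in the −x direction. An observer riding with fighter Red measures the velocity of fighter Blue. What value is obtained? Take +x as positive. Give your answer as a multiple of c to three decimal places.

-0.855c

β_A = 0.481, β_B = -0.636.
Transform to A's frame with the inverse velocity-addition law: u' = (u − v)/(1 − uv/c²), taking u = β_B and v = β_A.
u' = (-0.636 − 0.481) / (1 − (0.481)(-0.636)) = -1.1170/1.3059 = -0.8553.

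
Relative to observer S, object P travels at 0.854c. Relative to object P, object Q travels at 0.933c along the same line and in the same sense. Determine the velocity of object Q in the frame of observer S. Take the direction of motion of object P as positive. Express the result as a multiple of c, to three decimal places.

0.995c

With v = 0.854 and u' = 0.933 (in units of c),
u = (u' + v)/(1 + u'v/c²):
u = (0.933 + 0.854) / (1 + 0.933·0.854) = 1.7870/1.7968 = 0.9946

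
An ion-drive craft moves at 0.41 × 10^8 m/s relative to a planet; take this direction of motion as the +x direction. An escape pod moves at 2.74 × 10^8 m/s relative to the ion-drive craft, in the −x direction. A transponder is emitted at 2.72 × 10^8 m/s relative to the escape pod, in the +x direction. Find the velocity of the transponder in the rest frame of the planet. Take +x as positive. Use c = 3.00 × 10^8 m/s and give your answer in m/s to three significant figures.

Apply u = (u' + v)/(1 + u'v/c²) successively, working outward toward the planet.
(Dividing each given speed by c = 3.00 × 10^8 m/s to work in units of c.)
Start: velocity of the ion-drive craft relative to the planet = 0.1367c.
Compose with the escape pod (u' = -0.913 in the ion-drive craft frame): u_1 = (-0.913 + 0.137) / (1 + (-0.913)·0.137) = -0.7767/0.8752 = -0.8874.
Compose with the transponder (u' = 0.907 in the escape pod frame): u_2 = (0.907 + (-0.887)) / (1 + 0.907·(-0.887)) = 0.0192/0.1954 = 0.0984.
So u = 0.0984 × 3.00 × 10^8 m/s.

+2.95 × 10^7 m/s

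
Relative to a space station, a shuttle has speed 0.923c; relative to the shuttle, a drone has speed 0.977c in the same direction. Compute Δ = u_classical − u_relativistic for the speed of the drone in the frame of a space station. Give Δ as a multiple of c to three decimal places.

Δ = 0.901c

Galilean: u_cl = 0.977 + 0.923 = 1.9000.
Relativistic: u_rel = (0.977 + 0.923) / (1 + 0.977·0.923) = 1.9000/1.9018 = 0.9991.
Δ = 1.9000 − 0.9991 = 0.9009.
(The classical prediction exceeds c; the relativistic result does not.)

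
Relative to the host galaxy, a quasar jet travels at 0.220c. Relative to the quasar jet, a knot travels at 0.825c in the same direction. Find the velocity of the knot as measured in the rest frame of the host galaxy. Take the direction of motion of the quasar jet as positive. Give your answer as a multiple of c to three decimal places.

With v = 0.220 and u' = 0.825 (in units of c),
u = (u' + v)/(1 + u'v/c²):
u = (0.825 + 0.220) / (1 + 0.825·0.220) = 1.0450/1.1815 = 0.8845

0.884c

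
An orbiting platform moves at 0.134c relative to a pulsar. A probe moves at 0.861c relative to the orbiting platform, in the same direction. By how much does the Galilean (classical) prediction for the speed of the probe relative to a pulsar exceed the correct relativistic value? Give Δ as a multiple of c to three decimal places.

Galilean: u_cl = 0.861 + 0.134 = 0.9950.
Relativistic: u_rel = (0.861 + 0.134) / (1 + 0.861·0.134) = 0.9950/1.1154 = 0.8921.
Δ = 0.9950 − 0.8921 = 0.1029.

Δ = 0.103c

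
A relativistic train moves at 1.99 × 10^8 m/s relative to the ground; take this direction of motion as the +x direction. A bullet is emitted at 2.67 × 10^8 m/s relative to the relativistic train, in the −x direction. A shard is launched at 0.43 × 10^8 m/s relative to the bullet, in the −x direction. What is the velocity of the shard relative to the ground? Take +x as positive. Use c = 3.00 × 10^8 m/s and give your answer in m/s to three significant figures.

-1.94 × 10^8 m/s

Apply u = (u' + v)/(1 + u'v/c²) successively, working outward toward the ground.
(Dividing each given speed by c = 3.00 × 10^8 m/s to work in units of c.)
Start: velocity of the relativistic train relative to the ground = 0.6633c.
Compose with the bullet (u' = -0.890 in the relativistic train frame): u_1 = (-0.890 + 0.663) / (1 + (-0.890)·0.663) = -0.2267/0.4096 = -0.5533.
Compose with the shard (u' = -0.143 in the bullet frame): u_2 = (-0.143 + (-0.553)) / (1 + (-0.143)·(-0.553)) = -0.6967/1.0793 = -0.6455.
So u = -0.6455 × 3.00 × 10^8 m/s.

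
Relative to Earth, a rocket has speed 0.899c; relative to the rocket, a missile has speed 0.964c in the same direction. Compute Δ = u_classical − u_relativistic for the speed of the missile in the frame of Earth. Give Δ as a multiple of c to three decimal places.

Δ = 0.865c

Galilean: u_cl = 0.964 + 0.899 = 1.8630.
Relativistic: u_rel = (0.964 + 0.899) / (1 + 0.964·0.899) = 1.8630/1.8666 = 0.9981.
Δ = 1.8630 − 0.9981 = 0.8649.
(The classical prediction exceeds c; the relativistic result does not.)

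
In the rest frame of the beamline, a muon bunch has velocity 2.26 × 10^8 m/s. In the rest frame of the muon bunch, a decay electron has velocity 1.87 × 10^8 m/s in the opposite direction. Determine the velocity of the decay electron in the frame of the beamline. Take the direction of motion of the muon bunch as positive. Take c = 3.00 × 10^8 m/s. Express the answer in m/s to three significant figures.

In units of c (dividing by 3.00 × 10^8 m/s): v = 0.753, u' = -0.623.
u = (u' + v)/(1 + u'v/c²):
u = (-0.623 + 0.753) / (1 + (-0.623)·0.753) = 0.1300/0.5304 = 0.2451
(Galilean addition would give +0.130c.)
Converting back: u = 0.2451 × 3.00 × 10^8 m/s.

+7.35 × 10^7 m/s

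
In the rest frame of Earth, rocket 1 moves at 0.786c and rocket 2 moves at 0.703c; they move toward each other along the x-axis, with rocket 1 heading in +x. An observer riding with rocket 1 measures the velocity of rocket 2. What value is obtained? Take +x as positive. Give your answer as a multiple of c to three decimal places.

β_A = 0.786, β_B = -0.703.
Transform to A's frame with the inverse velocity-addition law: u' = (u − v)/(1 − uv/c²), taking u = β_B and v = β_A.
u' = (-0.703 − 0.786) / (1 − (0.786)(-0.703)) = -1.4890/1.5526 = -0.9591.

-0.959c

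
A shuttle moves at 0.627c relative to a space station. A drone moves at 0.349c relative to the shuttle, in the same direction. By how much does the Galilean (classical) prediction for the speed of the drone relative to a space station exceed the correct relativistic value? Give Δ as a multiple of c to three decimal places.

Δ = 0.175c

Galilean: u_cl = 0.349 + 0.627 = 0.9760.
Relativistic: u_rel = (0.349 + 0.627) / (1 + 0.349·0.627) = 0.9760/1.2188 = 0.8008.
Δ = 0.9760 − 0.8008 = 0.1752.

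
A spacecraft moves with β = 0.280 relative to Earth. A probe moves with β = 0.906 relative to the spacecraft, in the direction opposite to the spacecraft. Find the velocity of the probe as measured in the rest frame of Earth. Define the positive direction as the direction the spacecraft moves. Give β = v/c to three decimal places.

β = -0.839

With v = 0.280 and u' = -0.906 (in units of c),
u = (u' + v)/(1 + u'v/c²):
u = (-0.906 + 0.280) / (1 + (-0.906)·0.280) = -0.6260/0.7463 = -0.8388
(Galilean addition would give -0.626c.)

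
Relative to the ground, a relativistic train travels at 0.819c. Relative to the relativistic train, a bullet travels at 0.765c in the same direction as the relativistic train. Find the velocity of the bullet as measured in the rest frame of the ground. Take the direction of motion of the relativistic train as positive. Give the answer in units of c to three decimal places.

0.974c

With v = 0.819 and u' = 0.765 (in units of c),
u = (u' + v)/(1 + u'v/c²):
u = (0.765 + 0.819) / (1 + 0.765·0.819) = 1.5840/1.6265 = 0.9738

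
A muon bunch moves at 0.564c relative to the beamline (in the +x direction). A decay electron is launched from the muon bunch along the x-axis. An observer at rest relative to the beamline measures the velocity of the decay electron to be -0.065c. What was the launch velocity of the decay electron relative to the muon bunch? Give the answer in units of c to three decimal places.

Invert the composition law: u' = (u − v)/(1 − uv/c²).
u' = (-0.065 − 0.564) / (1 − (-0.065)(0.564)) = -0.6290/1.0367 = -0.6068.

-0.607c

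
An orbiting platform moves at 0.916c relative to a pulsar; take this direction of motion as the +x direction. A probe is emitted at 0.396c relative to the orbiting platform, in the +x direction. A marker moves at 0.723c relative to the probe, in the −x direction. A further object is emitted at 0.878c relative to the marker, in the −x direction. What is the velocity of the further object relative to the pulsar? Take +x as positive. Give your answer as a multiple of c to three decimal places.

-0.290c

Apply u = (u' + v)/(1 + u'v/c²) successively, working outward toward the pulsar.
Start: velocity of the orbiting platform relative to the pulsar = 0.9160c.
Compose with the probe (u' = 0.396 in the orbiting platform frame): u_1 = (0.396 + 0.916) / (1 + 0.396·0.916) = 1.3120/1.3627 = 0.9628.
Compose with the marker (u' = -0.723 in the probe frame): u_2 = (-0.723 + 0.963) / (1 + (-0.723)·0.963) = 0.2398/0.3039 = 0.7889.
Compose with the further object (u' = -0.878 in the marker frame): u_3 = (-0.878 + 0.789) / (1 + (-0.878)·0.789) = -0.0891/0.3073 = -0.2898.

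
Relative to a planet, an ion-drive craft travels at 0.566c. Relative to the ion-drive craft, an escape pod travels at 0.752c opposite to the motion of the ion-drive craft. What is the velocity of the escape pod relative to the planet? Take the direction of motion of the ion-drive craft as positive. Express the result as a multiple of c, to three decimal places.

With v = 0.566 and u' = -0.752 (in units of c),
u = (u' + v)/(1 + u'v/c²):
u = (-0.752 + 0.566) / (1 + (-0.752)·0.566) = -0.1860/0.5744 = -0.3238
(Galilean addition would give -0.186c.)

-0.324c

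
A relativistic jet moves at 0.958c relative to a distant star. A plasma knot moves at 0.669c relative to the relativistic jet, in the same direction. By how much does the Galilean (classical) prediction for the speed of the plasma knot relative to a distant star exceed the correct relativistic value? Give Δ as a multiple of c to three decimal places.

Galilean: u_cl = 0.669 + 0.958 = 1.6270.
Relativistic: u_rel = (0.669 + 0.958) / (1 + 0.669·0.958) = 1.6270/1.6409 = 0.9915.
Δ = 1.6270 − 0.9915 = 0.6355.
(The classical prediction exceeds c; the relativistic result does not.)

Δ = 0.635c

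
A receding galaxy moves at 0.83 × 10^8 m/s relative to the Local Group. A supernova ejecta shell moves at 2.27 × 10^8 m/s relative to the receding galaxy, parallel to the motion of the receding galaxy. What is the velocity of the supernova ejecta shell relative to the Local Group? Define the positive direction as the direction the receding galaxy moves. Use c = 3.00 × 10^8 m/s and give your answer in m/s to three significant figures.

In units of c (dividing by 3.00 × 10^8 m/s): v = 0.277, u' = 0.757.
u = (u' + v)/(1 + u'v/c²):
u = (0.757 + 0.277) / (1 + 0.757·0.277) = 1.0333/1.2093 = 0.8545
(Galilean addition would give +1.033c, exceeding c.)
Converting back: u = 0.8545 × 3.00 × 10^8 m/s.

2.56 × 10^8 m/s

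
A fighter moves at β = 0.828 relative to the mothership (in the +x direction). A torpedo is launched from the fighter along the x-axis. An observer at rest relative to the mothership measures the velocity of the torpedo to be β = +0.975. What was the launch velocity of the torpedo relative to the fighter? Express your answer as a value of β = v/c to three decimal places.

Invert the composition law: u' = (u − v)/(1 − uv/c²).
u' = (0.975 − 0.828) / (1 − (0.975)(0.828)) = 0.1470/0.1927 = 0.7628.

β = +0.763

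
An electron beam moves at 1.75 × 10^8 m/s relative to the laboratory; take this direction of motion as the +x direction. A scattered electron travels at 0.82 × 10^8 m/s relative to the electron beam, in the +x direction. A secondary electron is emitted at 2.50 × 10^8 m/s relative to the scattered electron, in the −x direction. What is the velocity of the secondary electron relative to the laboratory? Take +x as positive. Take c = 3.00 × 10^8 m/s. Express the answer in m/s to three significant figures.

Apply u = (u' + v)/(1 + u'v/c²) successively, working outward toward the laboratory.
(Dividing each given speed by c = 3.00 × 10^8 m/s to work in units of c.)
Start: velocity of the electron beam relative to the laboratory = 0.5833c.
Compose with the scattered electron (u' = 0.273 in the electron beam frame): u_1 = (0.273 + 0.583) / (1 + 0.273·0.583) = 0.8567/1.1594 = 0.7389.
Compose with the secondary electron (u' = -0.833 in the scattered electron frame): u_2 = (-0.833 + 0.739) / (1 + (-0.833)·0.739) = -0.0945/0.3843 = -0.2458.
So u = -0.2458 × 3.00 × 10^8 m/s.

-7.38 × 10^7 m/s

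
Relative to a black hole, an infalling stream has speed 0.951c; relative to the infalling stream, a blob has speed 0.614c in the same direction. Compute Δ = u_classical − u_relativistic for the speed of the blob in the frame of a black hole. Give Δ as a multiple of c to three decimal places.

Δ = 0.577c

Galilean: u_cl = 0.614 + 0.951 = 1.5650.
Relativistic: u_rel = (0.614 + 0.951) / (1 + 0.614·0.951) = 1.5650/1.5839 = 0.9881.
Δ = 1.5650 − 0.9881 = 0.5769.
(The classical prediction exceeds c; the relativistic result does not.)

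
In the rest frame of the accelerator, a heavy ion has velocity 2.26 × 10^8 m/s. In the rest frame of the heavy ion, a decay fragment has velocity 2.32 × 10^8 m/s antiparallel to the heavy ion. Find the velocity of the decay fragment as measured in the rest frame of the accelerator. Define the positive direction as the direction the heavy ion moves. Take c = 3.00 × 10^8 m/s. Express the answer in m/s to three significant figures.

In units of c (dividing by 3.00 × 10^8 m/s): v = 0.753, u' = -0.773.
u = (u' + v)/(1 + u'v/c²):
u = (-0.773 + 0.753) / (1 + (-0.773)·0.753) = -0.0200/0.4174 = -0.0479
(Galilean addition would give -0.020c.)
Converting back: u = -0.0479 × 3.00 × 10^8 m/s.

-1.44 × 10^7 m/s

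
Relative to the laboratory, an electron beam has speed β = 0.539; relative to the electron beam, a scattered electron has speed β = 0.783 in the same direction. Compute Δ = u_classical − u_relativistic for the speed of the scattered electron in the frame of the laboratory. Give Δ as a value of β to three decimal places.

Δ = 0.392

Galilean: u_cl = 0.783 + 0.539 = 1.3220.
Relativistic: u_rel = (0.783 + 0.539) / (1 + 0.783·0.539) = 1.3220/1.4220 = 0.9297.
Δ = 1.3220 − 0.9297 = 0.3923.
(The classical prediction exceeds c; the relativistic result does not.)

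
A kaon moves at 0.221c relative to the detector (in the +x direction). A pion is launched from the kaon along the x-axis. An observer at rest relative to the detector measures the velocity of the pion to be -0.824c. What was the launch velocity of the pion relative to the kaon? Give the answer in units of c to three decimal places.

-0.884c

Invert the composition law: u' = (u − v)/(1 − uv/c²).
u' = (-0.824 − 0.221) / (1 − (-0.824)(0.221)) = -1.0450/1.1821 = -0.8840.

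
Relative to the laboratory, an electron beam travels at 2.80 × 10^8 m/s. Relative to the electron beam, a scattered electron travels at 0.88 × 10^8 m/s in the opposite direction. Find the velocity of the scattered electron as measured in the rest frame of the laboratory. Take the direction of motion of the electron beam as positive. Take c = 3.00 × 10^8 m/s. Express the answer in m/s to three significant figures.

+2.64 × 10^8 m/s

In units of c (dividing by 3.00 × 10^8 m/s): v = 0.933, u' = -0.293.
u = (u' + v)/(1 + u'v/c²):
u = (-0.293 + 0.933) / (1 + (-0.293)·0.933) = 0.6400/0.7262 = 0.8813
(Galilean addition would give +0.640c.)
Converting back: u = 0.8813 × 3.00 × 10^8 m/s.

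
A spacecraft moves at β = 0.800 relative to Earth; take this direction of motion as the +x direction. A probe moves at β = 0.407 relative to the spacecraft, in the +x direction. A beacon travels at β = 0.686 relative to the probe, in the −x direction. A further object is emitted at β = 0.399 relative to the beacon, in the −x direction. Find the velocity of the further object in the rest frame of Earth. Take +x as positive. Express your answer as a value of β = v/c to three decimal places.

Apply u = (u' + v)/(1 + u'v/c²) successively, working outward toward Earth.
Start: velocity of the spacecraft relative to Earth = 0.8000c.
Compose with the probe (u' = 0.407 in the spacecraft frame): u_1 = (0.407 + 0.800) / (1 + 0.407·0.800) = 1.2070/1.3256 = 0.9105.
Compose with the beacon (u' = -0.686 in the probe frame): u_2 = (-0.686 + 0.911) / (1 + (-0.686)·0.911) = 0.2245/0.3754 = 0.5982.
Compose with the further object (u' = -0.399 in the beacon frame): u_3 = (-0.399 + 0.598) / (1 + (-0.399)·0.598) = 0.1992/0.7613 = 0.2616.

β = +0.262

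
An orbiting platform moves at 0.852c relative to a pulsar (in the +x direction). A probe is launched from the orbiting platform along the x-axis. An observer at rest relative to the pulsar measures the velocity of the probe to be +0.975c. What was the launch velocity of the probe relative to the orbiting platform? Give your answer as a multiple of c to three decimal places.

Invert the composition law: u' = (u − v)/(1 − uv/c²).
u' = (0.975 − 0.852) / (1 − (0.975)(0.852)) = 0.1230/0.1693 = 0.7265.

+0.727c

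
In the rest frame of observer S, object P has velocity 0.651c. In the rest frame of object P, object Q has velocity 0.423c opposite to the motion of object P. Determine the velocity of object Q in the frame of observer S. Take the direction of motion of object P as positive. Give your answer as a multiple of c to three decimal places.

With v = 0.651 and u' = -0.423 (in units of c),
u = (u' + v)/(1 + u'v/c²):
u = (-0.423 + 0.651) / (1 + (-0.423)·0.651) = 0.2280/0.7246 = 0.3146

+0.315c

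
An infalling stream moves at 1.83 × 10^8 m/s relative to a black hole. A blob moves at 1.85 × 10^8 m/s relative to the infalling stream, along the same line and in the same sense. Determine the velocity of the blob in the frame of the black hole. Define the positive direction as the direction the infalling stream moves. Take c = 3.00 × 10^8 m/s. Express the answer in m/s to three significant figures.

In units of c (dividing by 3.00 × 10^8 m/s): v = 0.610, u' = 0.617.
u = (u' + v)/(1 + u'v/c²):
u = (0.617 + 0.610) / (1 + 0.617·0.610) = 1.2267/1.3762 = 0.8914
(Galilean addition would give +1.227c, exceeding c.)
Converting back: u = 0.8914 × 3.00 × 10^8 m/s.

2.67 × 10^8 m/s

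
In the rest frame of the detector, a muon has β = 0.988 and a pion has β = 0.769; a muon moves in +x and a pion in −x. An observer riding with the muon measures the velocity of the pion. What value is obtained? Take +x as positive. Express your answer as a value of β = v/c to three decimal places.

β_A = 0.988, β_B = -0.769.
Transform to A's frame with the inverse velocity-addition law: u' = (u − v)/(1 − uv/c²), taking u = β_B and v = β_A.
u' = (-0.769 − 0.988) / (1 − (0.988)(-0.769)) = -1.7570/1.7598 = -0.9984.

β = -0.998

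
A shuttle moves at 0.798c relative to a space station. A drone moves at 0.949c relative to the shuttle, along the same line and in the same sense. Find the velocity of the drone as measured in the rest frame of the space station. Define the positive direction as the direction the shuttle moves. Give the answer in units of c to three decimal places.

With v = 0.798 and u' = 0.949 (in units of c),
u = (u' + v)/(1 + u'v/c²):
u = (0.949 + 0.798) / (1 + 0.949·0.798) = 1.7470/1.7573 = 0.9941

0.994c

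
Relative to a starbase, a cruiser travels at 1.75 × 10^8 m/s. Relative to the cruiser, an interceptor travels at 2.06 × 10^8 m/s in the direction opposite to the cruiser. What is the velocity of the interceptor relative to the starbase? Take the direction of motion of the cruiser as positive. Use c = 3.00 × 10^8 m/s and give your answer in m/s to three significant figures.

-5.17 × 10^7 m/s

In units of c (dividing by 3.00 × 10^8 m/s): v = 0.583, u' = -0.687.
u = (u' + v)/(1 + u'v/c²):
u = (-0.687 + 0.583) / (1 + (-0.687)·0.583) = -0.1033/0.5994 = -0.1724
Converting back: u = -0.1724 × 3.00 × 10^8 m/s.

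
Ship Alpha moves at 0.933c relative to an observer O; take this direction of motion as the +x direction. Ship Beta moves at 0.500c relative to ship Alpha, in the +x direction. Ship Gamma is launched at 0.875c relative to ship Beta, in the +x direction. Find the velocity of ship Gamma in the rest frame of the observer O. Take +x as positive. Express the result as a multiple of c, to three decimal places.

Apply u = (u' + v)/(1 + u'v/c²) successively, working outward toward the observer O.
Start: velocity of ship Alpha relative to the observer O = 0.9330c.
Compose with ship Beta (u' = 0.500 in ship Alpha frame): u_1 = (0.500 + 0.933) / (1 + 0.500·0.933) = 1.4330/1.4665 = 0.9772.
Compose with ship Gamma (u' = 0.875 in ship Beta frame): u_2 = (0.875 + 0.977) / (1 + 0.875·0.977) = 1.8522/1.8550 = 0.9985.

0.998c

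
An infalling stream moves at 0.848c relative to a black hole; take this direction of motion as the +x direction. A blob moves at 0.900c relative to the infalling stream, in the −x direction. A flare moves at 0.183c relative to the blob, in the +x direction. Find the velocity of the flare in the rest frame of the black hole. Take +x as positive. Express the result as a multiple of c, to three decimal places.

-0.038c

Apply u = (u' + v)/(1 + u'v/c²) successively, working outward toward the black hole.
Start: velocity of the infalling stream relative to the black hole = 0.8480c.
Compose with the blob (u' = -0.900 in the infalling stream frame): u_1 = (-0.900 + 0.848) / (1 + (-0.900)·0.848) = -0.0520/0.2368 = -0.2196.
Compose with the flare (u' = 0.183 in the blob frame): u_2 = (0.183 + (-0.220)) / (1 + 0.183·(-0.220)) = -0.0366/0.9598 = -0.0381.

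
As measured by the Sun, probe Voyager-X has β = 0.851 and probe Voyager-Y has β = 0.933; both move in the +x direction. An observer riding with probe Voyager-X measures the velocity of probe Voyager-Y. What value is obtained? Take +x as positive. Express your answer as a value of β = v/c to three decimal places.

β = +0.398

β_A = 0.851, β_B = 0.933.
Transform to A's frame with the inverse velocity-addition law: u' = (u − v)/(1 − uv/c²), taking u = β_B and v = β_A.
u' = (0.933 − 0.851) / (1 − (0.851)(0.933)) = 0.0820/0.2060 = 0.3980.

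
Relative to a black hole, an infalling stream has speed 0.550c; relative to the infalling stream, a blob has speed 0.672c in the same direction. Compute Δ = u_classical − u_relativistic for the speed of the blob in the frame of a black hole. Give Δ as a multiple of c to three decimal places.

Galilean: u_cl = 0.672 + 0.550 = 1.2220.
Relativistic: u_rel = (0.672 + 0.550) / (1 + 0.672·0.550) = 1.2220/1.3696 = 0.8922.
Δ = 1.2220 − 0.8922 = 0.3298.
(The classical prediction exceeds c; the relativistic result does not.)

Δ = 0.330c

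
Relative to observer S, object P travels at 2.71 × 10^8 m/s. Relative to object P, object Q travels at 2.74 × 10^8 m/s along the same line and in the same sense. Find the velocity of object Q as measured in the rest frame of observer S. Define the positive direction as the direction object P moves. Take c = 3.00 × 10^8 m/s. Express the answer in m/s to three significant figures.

2.99 × 10^8 m/s

In units of c (dividing by 3.00 × 10^8 m/s): v = 0.903, u' = 0.913.
u = (u' + v)/(1 + u'v/c²):
u = (0.913 + 0.903) / (1 + 0.913·0.903) = 1.8167/1.8250 = 0.9954
(Galilean addition would give +1.817c, exceeding c.)
Converting back: u = 0.9954 × 3.00 × 10^8 m/s.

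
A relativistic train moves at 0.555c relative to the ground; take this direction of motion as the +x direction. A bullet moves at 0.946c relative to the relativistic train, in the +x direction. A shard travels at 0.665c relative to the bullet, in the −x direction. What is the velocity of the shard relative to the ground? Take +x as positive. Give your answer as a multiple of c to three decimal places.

Apply u = (u' + v)/(1 + u'v/c²) successively, working outward toward the ground.
Start: velocity of the relativistic train relative to the ground = 0.5550c.
Compose with the bullet (u' = 0.946 in the relativistic train frame): u_1 = (0.946 + 0.555) / (1 + 0.946·0.555) = 1.5010/1.5250 = 0.9842.
Compose with the shard (u' = -0.665 in the bullet frame): u_2 = (-0.665 + 0.984) / (1 + (-0.665)·0.984) = 0.3192/0.3455 = 0.9241.

+0.924c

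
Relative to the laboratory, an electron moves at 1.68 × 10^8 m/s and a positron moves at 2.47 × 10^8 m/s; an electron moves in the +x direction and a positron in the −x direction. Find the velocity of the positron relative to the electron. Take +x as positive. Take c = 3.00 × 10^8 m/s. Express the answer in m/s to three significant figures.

-2.84 × 10^8 m/s

β_A = 0.560, β_B = -0.823 (dividing each by c = 3.00 × 10^8 m/s).
Transform to A's frame with the inverse velocity-addition law: u' = (u − v)/(1 − uv/c²), taking u = β_B and v = β_A.
u' = (-0.823 − 0.560) / (1 − (0.560)(-0.823)) = -1.3833/1.4611 = -0.9468.
u' = -0.9468 × 3.00 × 10^8 m/s.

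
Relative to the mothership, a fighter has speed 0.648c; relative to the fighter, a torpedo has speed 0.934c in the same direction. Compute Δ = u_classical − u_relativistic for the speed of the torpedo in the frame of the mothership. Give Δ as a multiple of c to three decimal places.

Galilean: u_cl = 0.934 + 0.648 = 1.5820.
Relativistic: u_rel = (0.934 + 0.648) / (1 + 0.934·0.648) = 1.5820/1.6052 = 0.9855.
Δ = 1.5820 − 0.9855 = 0.5965.
(The classical prediction exceeds c; the relativistic result does not.)

Δ = 0.596c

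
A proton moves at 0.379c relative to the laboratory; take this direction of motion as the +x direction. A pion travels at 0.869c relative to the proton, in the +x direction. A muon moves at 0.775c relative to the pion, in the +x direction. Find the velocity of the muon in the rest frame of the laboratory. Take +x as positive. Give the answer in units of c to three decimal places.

Apply u = (u' + v)/(1 + u'v/c²) successively, working outward toward the laboratory.
Start: velocity of the proton relative to the laboratory = 0.3790c.
Compose with the pion (u' = 0.869 in the proton frame): u_1 = (0.869 + 0.379) / (1 + 0.869·0.379) = 1.2480/1.3294 = 0.9388.
Compose with the muon (u' = 0.775 in the pion frame): u_2 = (0.775 + 0.939) / (1 + 0.775·0.939) = 1.7138/1.7276 = 0.9920.

0.992c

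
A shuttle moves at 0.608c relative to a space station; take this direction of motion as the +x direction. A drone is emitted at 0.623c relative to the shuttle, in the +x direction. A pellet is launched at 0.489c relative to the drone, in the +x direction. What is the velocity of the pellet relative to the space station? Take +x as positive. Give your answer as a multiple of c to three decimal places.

0.962c

Apply u = (u' + v)/(1 + u'v/c²) successively, working outward toward the space station.
Start: velocity of the shuttle relative to the space station = 0.6080c.
Compose with the drone (u' = 0.623 in the shuttle frame): u_1 = (0.623 + 0.608) / (1 + 0.623·0.608) = 1.2310/1.3788 = 0.8928.
Compose with the pellet (u' = 0.489 in the drone frame): u_2 = (0.489 + 0.893) / (1 + 0.489·0.893) = 1.3818/1.4366 = 0.9619.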